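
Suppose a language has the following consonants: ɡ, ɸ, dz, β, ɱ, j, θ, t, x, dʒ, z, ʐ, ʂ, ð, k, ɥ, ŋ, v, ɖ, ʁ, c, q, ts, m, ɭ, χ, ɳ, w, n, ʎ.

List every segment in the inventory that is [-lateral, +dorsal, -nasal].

Eliminate segments failing any feature: /ɸ, dz, β, ɱ, θ, t, dʒ, z, ʐ, ʂ, ð, v, ɖ, ts, m, ɳ, n/ are [-dorsal]; /ŋ/ is [+nasal]; /ɭ, ʎ/ are [+lateral]. The remaining /ɡ, j, x, k, ɥ, ʁ, c, q, χ, w/ satisfy [-lateral], [+dorsal], [-nasal].

ɡ, j, x, k, ɥ, ʁ, c, q, χ, w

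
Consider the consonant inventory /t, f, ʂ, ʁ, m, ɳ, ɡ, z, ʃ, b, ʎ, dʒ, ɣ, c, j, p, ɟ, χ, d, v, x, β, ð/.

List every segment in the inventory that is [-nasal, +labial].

f, b, p, v, β

Eliminate segments failing any feature: /t, ʂ, ʁ, ɡ, z, ʃ, ʎ, dʒ, ɣ, c, j, ɟ, χ, d, x, ð/ are [-labial]; /m, ɳ/ are [+nasal]. The remaining /f, b, p, v, β/ satisfy [-nasal], [+labial].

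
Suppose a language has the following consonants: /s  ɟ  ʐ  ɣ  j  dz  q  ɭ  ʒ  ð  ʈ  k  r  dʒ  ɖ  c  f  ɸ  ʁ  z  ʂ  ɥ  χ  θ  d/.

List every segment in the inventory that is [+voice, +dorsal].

ɟ, ɣ, j, ʁ, ɥ

Checking each segment against [+voice], [+dorsal]: /ɟ/ (voiced palatal stop), /ɣ/ (voiced velar fricative), /j/ (palatal glide), /ʁ/ (voiced uvular fricative), /ɥ/ (labial-palatal glide) satisfy every feature; every other segment in the inventory fails at least one.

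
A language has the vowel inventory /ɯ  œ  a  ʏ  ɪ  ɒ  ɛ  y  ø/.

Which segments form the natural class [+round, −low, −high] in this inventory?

Checking each segment against [+round], [−low], [−high]: /œ/ (mid front rounded lax vowel), /ø/ (mid front rounded tense vowel) satisfy every feature; every other segment in the inventory fails at least one.

œ, ø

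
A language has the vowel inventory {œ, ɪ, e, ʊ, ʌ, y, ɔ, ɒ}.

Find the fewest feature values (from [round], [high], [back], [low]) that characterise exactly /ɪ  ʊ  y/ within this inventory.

The target set is precisely the extension of [+high] in this inventory.

[+high]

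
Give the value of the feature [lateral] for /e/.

/e/ is the mid front unrounded tense vowel. The feature [lateral] marks segments produced with airflow around the side(s) of the tongue; /e/ lacks this property, so it is [−lateral].

[−lateral]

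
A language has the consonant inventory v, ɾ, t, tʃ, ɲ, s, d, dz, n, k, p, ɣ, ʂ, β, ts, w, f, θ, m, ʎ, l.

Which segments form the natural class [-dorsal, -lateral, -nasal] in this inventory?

Eliminate segments failing any feature: /ɲ, k, ɣ, w, ʎ/ are [+dorsal]; /n, m/ are [+nasal]; /l/ is [+lateral]. The remaining /v, ɾ, t, tʃ, s, d, dz, p, ʂ, β, ts, f, θ/ satisfy [-dorsal], [-lateral], [-nasal].

v, ɾ, t, tʃ, s, d, dz, p, ʂ, β, ts, f, θ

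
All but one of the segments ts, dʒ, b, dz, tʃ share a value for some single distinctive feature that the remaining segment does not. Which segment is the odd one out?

The remaining segments after removing /b/ share [+delayed release]; /b/ (voiced bilabial stop) is [-delayed release]. For every other candidate removal, the leftover set fails to share any single feature value that the removed segment lacks.

b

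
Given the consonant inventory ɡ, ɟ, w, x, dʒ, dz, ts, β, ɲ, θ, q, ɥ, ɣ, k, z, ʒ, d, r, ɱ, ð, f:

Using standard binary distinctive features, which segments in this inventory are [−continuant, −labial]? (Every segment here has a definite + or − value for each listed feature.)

ɡ, ɟ, dʒ, dz, ts, ɲ, q, k, d

Eliminate segments failing any feature: /w, x, β, θ, ɥ, ɣ, z, ʒ, r, ð, f/ are [+continuant]; /ɱ/ is [+labial]. The remaining /ɡ, ɟ, dʒ, dz, ts, ɲ, q, k, d/ satisfy [−continuant], [−labial].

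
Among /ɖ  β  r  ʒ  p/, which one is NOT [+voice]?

/r, β, ʒ, ɖ/ are all [+voice]; /p/ (voiceless bilabial stop) is [−voice].

p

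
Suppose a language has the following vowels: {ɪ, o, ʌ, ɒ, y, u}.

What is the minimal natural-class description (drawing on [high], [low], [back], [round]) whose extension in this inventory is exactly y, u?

[+high, +round]

/y, u/ are all [+high], [+round], and no other segment in the inventory matches both values. Dropping any one of them over-generates: [+round] alone would also admit /o, ɒ/; [+high] alone would also admit /ɪ/. No other single listed feature picks out exactly this set either, so fewer than two features will not do.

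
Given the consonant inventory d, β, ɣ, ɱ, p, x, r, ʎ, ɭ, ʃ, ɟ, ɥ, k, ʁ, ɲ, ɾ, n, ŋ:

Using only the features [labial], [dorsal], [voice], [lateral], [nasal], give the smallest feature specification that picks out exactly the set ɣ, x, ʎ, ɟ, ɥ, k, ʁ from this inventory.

[-nasal, +dorsal]

Every target segment is [-nasal], [+dorsal]; each remaining inventory member fails at least one of these. Each conjunct is needed — [+dorsal] alone would also admit /ɲ, ŋ/; [-nasal] alone would also admit /d, β, p, r, …/ — and no other single listed feature has exactly this extension, so two is the minimum.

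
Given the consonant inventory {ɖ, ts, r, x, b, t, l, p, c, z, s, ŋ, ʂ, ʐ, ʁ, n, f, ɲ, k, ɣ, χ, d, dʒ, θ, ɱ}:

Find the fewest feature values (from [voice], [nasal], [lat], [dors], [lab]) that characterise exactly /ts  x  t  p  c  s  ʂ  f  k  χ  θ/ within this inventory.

[−voice]

Every target segment is [−voice] and no other inventory member is, so one feature is enough.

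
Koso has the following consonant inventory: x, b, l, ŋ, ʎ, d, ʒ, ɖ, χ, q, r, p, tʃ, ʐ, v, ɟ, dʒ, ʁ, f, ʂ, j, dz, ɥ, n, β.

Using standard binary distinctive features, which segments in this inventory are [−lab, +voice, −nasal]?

l, ʎ, d, ʒ, ɖ, r, ʐ, ɟ, dʒ, ʁ, j, dz

Checking each segment against [−labial], [+voice], [−nasal]: /l/ (alveolar lateral approximant), /ʎ/ (palatal lateral approximant), /d/ (voiced alveolar stop), /ʒ/ (voiced postalveolar fricative), /ɖ/ (voiced retroflex stop), /r/ (alveolar trill), among others, satisfy every feature; every other segment in the inventory fails at least one.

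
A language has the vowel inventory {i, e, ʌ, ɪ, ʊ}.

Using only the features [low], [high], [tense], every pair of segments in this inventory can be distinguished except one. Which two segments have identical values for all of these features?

ʊ, ɪ

Both /ʊ/ and /ɪ/ are [−low], [+high], [−tense]. Since the list omits [labial], [round] and [back] — which do distinguish the high back rounded lax vowel from the high front unrounded lax vowel — this pair collapses; all other pairs remain distinct.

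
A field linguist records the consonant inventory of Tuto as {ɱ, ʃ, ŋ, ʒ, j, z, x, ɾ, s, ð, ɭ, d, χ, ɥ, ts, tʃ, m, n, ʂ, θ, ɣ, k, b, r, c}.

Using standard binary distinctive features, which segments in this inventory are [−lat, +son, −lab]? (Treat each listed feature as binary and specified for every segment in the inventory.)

First, the [−lateral] segments are /ɱ, ʃ, ŋ, ʒ, j, z, x, ɾ, s, ð, d, χ, ɥ, ts, tʃ, m, n, ʂ, θ, ɣ, k, b, r, c/.
Then [+sonorant] gives /ɱ, ŋ, j, ɾ, ɥ, m, n, r/.
Intersecting with [−labial] leaves /ŋ, j, ɾ, n, r/.

ŋ, j, ɾ, n, r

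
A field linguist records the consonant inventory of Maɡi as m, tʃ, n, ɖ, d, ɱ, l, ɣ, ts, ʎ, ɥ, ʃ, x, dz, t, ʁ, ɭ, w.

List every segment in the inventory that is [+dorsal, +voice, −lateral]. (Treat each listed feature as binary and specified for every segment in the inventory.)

ɣ, ɥ, ʁ, w

Eliminate segments failing any feature: /m, tʃ, n, ɖ, d, ɱ, l, ts, ʃ, dz, t, ɭ/ are [−dorsal]; /ʎ/ is [+lateral]; /x/ is [−voice]. The remaining /ɣ, ɥ, ʁ, w/ satisfy [+dorsal], [+voice], [−lateral].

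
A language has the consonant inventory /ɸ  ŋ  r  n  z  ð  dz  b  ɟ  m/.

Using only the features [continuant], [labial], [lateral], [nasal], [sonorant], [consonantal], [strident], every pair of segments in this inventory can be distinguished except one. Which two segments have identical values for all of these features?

Both /n/ and /ŋ/ are [-continuant], [-labial], [-lateral], [+nasal], [+sonorant], [+consonantal], [-strident]. Since the list omits [coronal] and [dorsal] — which do distinguish the alveolar nasal from the velar nasal — this pair collapses; all other pairs remain distinct.

n, ŋ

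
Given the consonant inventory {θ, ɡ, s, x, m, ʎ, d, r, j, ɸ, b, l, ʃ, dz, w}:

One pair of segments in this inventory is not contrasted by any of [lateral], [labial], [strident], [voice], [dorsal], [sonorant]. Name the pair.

On the given features, /s/ and /ʃ/ have an identical profile: [−lateral], [−labial], [+strident], [−voice], [−dorsal], [−sonorant]. No other two segments in the inventory coincide on all 6 features. (They do differ in [anterior] and [distributed], which are not among the given features.)

s, ʃ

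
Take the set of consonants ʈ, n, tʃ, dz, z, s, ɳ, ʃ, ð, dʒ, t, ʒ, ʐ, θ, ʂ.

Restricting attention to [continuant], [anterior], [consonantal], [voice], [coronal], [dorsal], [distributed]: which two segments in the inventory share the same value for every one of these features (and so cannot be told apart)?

n, dz

Both /n/ and /dz/ are [-continuant], [+anterior], [+consonantal], [+voice], [+coronal], [-dorsal], [-distributed]. Since the list omits [sonorant], [nasal] and [strident] — which do distinguish the alveolar nasal from the voiced alveolar affricate — this pair collapses; all other pairs remain distinct.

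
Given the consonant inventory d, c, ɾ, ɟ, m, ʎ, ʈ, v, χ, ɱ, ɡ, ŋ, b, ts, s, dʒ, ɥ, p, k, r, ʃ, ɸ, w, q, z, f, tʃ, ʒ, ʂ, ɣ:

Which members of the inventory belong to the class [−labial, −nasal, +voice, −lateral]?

d, ɾ, ɟ, ɡ, dʒ, r, z, ʒ, ɣ

Eliminate segments failing any feature: /c, ʈ, χ, ts, s, k, ʃ, q, tʃ, ʂ/ are [−voice]; /m, v, ɱ, b, ɥ, p, ɸ, w, f/ are [+labial]; /ʎ/ is [+lateral]; /ŋ/ is [+nasal]. The remaining /d, ɾ, ɟ, ɡ, dʒ, r, z, ʒ, ɣ/ satisfy [−labial], [−nasal], [+voice], [−lateral].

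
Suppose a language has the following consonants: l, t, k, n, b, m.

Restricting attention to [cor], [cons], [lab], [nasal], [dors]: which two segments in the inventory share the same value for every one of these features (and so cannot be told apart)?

/t/ (voiceless alveolar stop) and /l/ (alveolar lateral approximant) are both [+coronal], [+consonantal], [−labial], [−nasal], [−dorsal], so none of the listed features separates them. (They do differ in [sonorant], [voice] and [lateral], which are not among the given features.) Every other pair in the inventory differs on at least one listed feature.

t, l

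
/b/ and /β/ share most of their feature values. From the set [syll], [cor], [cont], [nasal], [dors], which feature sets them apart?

[continuant]

The two segments share [-syllabic], [-coronal], [-nasal], [-dorsal]. The only feature from the list on which they differ: /b/ is [-continuant] while /β/ is [+continuant].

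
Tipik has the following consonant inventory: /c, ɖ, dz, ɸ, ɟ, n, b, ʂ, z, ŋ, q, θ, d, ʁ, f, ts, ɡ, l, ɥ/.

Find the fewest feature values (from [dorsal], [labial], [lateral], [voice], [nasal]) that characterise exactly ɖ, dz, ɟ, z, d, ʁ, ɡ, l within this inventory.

Every target segment is [+voice], [−nasal], [−labial]; each remaining inventory member fails at least one of these. Each conjunct is needed — [−nasal, −labial] alone would also admit /c, ʂ, q, θ, …/; [+voice, −labial] alone would also admit /n, ŋ/; [+voice, −nasal] alone would also admit /b, ɥ/ — and no other combination of two listed features has exactly this extension, so three is the minimum.

[+voice, −nasal, −labial]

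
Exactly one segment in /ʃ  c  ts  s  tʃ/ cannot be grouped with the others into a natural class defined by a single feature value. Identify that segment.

c

/s, ts, ʃ, tʃ/ are all [+strident], but /c/ (voiceless palatal stop) is [−strident]. No other single segment can be removed to leave a set sharing one feature value that the removed segment lacks, so /c/ is the odd one out.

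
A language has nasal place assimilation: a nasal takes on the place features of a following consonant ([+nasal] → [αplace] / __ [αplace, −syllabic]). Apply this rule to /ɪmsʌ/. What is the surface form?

[ɪnsʌ]

The only nasal preceding a consonant is /m/ before /s/. /s/ is [+coronal], so /m/ → /n/, giving [ɪnsʌ].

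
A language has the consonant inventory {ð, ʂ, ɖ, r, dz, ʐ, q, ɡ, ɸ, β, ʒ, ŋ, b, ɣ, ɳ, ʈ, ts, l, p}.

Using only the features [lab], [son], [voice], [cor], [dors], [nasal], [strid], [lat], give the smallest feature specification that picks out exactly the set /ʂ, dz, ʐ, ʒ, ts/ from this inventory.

[+strid]

Every target segment is [+strident] and no other inventory member is, so one feature is enough.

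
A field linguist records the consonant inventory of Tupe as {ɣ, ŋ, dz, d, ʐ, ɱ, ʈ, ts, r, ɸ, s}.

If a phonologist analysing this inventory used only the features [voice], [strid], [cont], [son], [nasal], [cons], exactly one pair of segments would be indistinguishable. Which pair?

On the given features, /ɱ/ and /ŋ/ have an identical profile: [+voice], [-strident], [-continuant], [+sonorant], [+nasal], [+consonantal]. No other two segments in the inventory coincide on all 6 features. (They do differ in [labial] and [dorsal], which are not among the given features.)

ɱ, ŋ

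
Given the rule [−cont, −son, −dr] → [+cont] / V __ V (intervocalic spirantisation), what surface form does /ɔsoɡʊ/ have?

/ɡ/ satisfies [−cont, −son, −dr] and sits in V __ V. The [+continuant] counterpart of the voiced velar stop is /ɣ/. Other segments in /ɔsoɡʊ/ either fail the structural description or are not in the environment, so the surface form is [ɔsoɣʊ].

[ɔsoɣʊ]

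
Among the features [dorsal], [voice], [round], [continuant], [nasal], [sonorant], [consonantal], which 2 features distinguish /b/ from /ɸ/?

/b/ (voiced bilabial stop) and /ɸ/ (voiceless bilabial fricative) agree on [-dorsal], [-round], [-nasal], [-sonorant], [+consonantal]. They differ on [voice] (/b/ [+], /ɸ/ [-]), [continuant] (/b/ [-], /ɸ/ [+]).

[voice], [continuant]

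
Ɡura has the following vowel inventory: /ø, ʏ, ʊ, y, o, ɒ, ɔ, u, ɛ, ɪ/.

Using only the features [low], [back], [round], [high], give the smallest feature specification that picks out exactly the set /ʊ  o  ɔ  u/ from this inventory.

[−low, +back]

/ʊ, o, ɔ, u/ are all [−low], [+back], and no other segment in the inventory matches both values. Dropping any one of them over-generates: [+back] alone would also admit /ɒ/; [−low] alone would also admit /ø, ʏ, y, ɛ, …/. No other single listed feature picks out exactly this set either, so fewer than two features will not do.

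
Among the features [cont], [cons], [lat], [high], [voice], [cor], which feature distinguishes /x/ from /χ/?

/x/ (voiceless velar fricative) and /χ/ (voiceless uvular fricative) agree on [+continuant], [+consonantal], [−lateral], [−voice], [−coronal]. They differ on [high] (/x/ [+], /χ/ [−]).

[high]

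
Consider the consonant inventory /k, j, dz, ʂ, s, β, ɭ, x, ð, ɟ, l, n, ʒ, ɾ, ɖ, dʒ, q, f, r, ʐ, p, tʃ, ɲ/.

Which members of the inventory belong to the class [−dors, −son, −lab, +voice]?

The [−dorsal] segments are /dz, ʂ, s, β, ɭ, ð, l, n, ʒ, ɾ, ɖ, dʒ, f, r, ʐ, p, tʃ/.
Then [−sonorant] gives /dz, ʂ, s, β, ð, ʒ, ɖ, dʒ, f, ʐ, p, tʃ/.
Among these, [−labial] gives /dz, ʂ, s, ð, ʒ, ɖ, dʒ, ʐ, tʃ/.
Of those, [+voice] leaves /dz, ð, ʒ, ɖ, dʒ, ʐ/.

dz, ð, ʒ, ɖ, dʒ, ʐ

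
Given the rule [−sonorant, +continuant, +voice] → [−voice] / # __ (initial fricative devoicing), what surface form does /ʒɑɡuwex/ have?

[ʃɑɡuwex]

The only segment in the rule's environment that also matches [−sonorant, +continuant, +voice] is /ʒ/. Applying [−voice] turns the voiced postalveolar fricative into /ʃ/ (voiceless postalveolar fricative), giving [ʃɑɡuwex].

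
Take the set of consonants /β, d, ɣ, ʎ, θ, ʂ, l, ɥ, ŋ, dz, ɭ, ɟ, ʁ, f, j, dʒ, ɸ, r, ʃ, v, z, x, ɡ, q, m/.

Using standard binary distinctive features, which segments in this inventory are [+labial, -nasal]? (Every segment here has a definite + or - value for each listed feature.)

Checking each segment against [+labial], [-nasal]: /β/ (voiced bilabial fricative), /ɥ/ (labial-palatal glide), /f/ (voiceless labiodental fricative), /ɸ/ (voiceless bilabial fricative), /v/ (voiced labiodental fricative) satisfy every feature; every other segment in the inventory fails at least one.

β, ɥ, f, ɸ, v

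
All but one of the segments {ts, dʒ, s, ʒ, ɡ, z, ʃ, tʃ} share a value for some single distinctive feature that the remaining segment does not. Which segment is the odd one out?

ɡ

/ts, tʃ, ʒ, z, ʃ, dʒ, s/ are all [+strident], but /ɡ/ (voiced velar stop) is [-strident]. No other single segment can be removed to leave a set sharing one feature value that the removed segment lacks, so /ɡ/ is the odd one out.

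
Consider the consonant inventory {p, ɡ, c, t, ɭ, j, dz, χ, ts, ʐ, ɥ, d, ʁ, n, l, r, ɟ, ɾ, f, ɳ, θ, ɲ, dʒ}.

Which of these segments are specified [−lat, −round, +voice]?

First, the [−lateral] segments are /p, ɡ, c, t, j, dz, χ, ts, ʐ, ɥ, d, ʁ, n, r, ɟ, ɾ, f, ɳ, θ, ɲ, dʒ/.
Among these, [−round] gives /p, ɡ, c, t, j, dz, χ, ts, ʐ, d, ʁ, n, r, ɟ, ɾ, f, ɳ, θ, ɲ, dʒ/.
Among these, [+voice] leaves /ɡ, j, dz, ʐ, d, ʁ, n, r, ɟ, ɾ, ɳ, ɲ, dʒ/.

ɡ, j, dz, ʐ, d, ʁ, n, r, ɟ, ɾ, ɳ, ɲ, dʒ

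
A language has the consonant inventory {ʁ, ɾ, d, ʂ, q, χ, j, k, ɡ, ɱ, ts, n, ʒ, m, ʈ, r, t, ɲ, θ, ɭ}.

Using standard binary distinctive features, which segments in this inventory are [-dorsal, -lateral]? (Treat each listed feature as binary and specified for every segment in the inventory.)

Eliminate segments failing any feature: /ʁ, q, χ, j, k, ɡ, ɲ/ are [+dorsal]; /ɭ/ is [+lateral]. The remaining /ɾ, d, ʂ, ɱ, ts, n, ʒ, m, ʈ, r, t, θ/ satisfy [-dorsal], [-lateral].

ɾ, d, ʂ, ɱ, ts, n, ʒ, m, ʈ, r, t, θ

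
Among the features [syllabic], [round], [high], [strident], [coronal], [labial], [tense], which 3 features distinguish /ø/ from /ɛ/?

[labial], [round], [tense]

The two segments share [+syllabic], [−high], [−strident], [−coronal]. The only features from the list on which they differ: /ø/ is [+labial] while /ɛ/ is [−labial]; /ø/ is [+round] while /ɛ/ is [−round]; /ø/ is [+tense] while /ɛ/ is [−tense].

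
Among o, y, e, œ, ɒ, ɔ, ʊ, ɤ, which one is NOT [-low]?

ɒ

/e, œ, o, ʊ, ɔ, y, ɤ/ are all [-low]; /ɒ/ (low back rounded vowel) is [+low].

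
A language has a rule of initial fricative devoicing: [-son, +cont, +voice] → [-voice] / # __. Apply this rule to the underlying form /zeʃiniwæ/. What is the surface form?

Only the initial segment /z/ is both word-initial and matches the structural description. It is a voiced alveolar fricative, so [-son, +cont, +voice] holds; changing it to [-voice] with all other features held fixed yields /s/ (voiceless alveolar fricative). No other segment meets both the structural description and the environment, so the output is [seʃiniwæ].

[seʃiniwæ]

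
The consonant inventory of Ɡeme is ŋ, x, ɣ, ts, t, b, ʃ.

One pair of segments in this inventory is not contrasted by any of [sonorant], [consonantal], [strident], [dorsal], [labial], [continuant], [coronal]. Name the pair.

ɣ, x

On the given features, /ɣ/ and /x/ have an identical profile: [-sonorant], [+consonantal], [-strident], [+dorsal], [-labial], [+continuant], [-coronal]. No other two segments in the inventory coincide on all 7 features. (They do differ in [voice], which is not among the given features.)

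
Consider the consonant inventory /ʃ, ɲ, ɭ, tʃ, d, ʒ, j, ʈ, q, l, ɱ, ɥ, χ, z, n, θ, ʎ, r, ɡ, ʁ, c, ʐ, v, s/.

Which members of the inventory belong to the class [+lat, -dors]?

Among the inventory, the [+lateral] segments are /ɭ, l, ʎ/.
Among these, [-dorsal] leaves /ɭ, l/.

ɭ, l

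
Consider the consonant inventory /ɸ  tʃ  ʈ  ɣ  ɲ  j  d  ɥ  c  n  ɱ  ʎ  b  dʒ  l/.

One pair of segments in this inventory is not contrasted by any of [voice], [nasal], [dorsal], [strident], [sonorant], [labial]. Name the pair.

ʎ, j

Both /ʎ/ and /j/ are [+voice], [−nasal], [+dorsal], [−strident], [+sonorant], [−labial]. Since the list omits [lateral] — which does distinguish the palatal lateral approximant from the palatal glide — this pair collapses; all other pairs remain distinct.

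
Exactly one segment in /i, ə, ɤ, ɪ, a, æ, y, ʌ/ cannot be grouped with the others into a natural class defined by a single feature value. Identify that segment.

The remaining segments after removing /y/ share [-round]; /y/ (high front rounded tense vowel) is [+round]. For every other candidate removal, the leftover set fails to share any single feature value that the removed segment lacks.

y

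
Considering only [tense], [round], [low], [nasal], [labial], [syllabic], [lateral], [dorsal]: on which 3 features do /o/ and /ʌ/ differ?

[labial], [round], [tense]

/o/ (mid back rounded tense vowel) and /ʌ/ (mid back unrounded lax vowel) agree on [−low], [−nasal], [+syllabic], [−lateral], [+dorsal]. They differ on [labial] (/o/ [+], /ʌ/ [−]), [round] (/o/ [+], /ʌ/ [−]), [tense] (/o/ [+], /ʌ/ [−]).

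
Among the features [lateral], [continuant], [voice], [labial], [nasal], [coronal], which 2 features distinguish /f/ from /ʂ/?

/f/ (voiceless labiodental fricative) and /ʂ/ (voiceless retroflex fricative) agree on [-lateral], [+continuant], [-voice], [-nasal]. They differ on [labial] (/f/ [+], /ʂ/ [-]), [coronal] (/f/ [-], /ʂ/ [+]).

[labial], [coronal]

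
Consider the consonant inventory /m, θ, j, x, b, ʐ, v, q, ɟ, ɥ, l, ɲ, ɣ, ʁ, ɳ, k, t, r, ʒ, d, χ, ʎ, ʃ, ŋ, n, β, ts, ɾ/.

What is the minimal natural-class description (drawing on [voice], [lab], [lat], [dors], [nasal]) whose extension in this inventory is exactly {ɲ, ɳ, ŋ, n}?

[+nasal, -lab]

Every target segment is [+nasal], [-labial]; each remaining inventory member fails at least one of these. Each conjunct is needed — [-labial] alone would also admit /θ, j, x, ʐ, …/; [+nasal] alone would also admit /m/ — and no other single listed feature has exactly this extension, so two is the minimum.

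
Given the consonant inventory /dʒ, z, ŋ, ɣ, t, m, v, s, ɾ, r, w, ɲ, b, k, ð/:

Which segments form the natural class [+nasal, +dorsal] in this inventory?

Checking each segment against [+nasal], [+dorsal]: /ŋ/ (velar nasal), /ɲ/ (palatal nasal) satisfy every feature; every other segment in the inventory fails at least one.

ŋ, ɲ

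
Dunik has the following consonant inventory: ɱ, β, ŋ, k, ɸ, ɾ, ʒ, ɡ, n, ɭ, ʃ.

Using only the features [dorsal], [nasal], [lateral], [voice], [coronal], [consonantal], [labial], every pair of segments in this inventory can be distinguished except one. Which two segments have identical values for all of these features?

ʒ, ɾ

Both /ʒ/ and /ɾ/ are [−dorsal], [−nasal], [−lateral], [+voice], [+coronal], [+consonantal], [−labial]. Since the list omits [sonorant], [strident] and [anterior] — which do distinguish the voiced postalveolar fricative from the alveolar tap — this pair collapses; all other pairs remain distinct.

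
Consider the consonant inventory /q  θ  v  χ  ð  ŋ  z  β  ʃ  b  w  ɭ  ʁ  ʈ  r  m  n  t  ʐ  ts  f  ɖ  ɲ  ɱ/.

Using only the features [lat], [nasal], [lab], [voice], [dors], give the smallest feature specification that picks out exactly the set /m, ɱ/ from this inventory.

[+nasal, +lab]

/m, ɱ/ are all [+nasal], [+labial], and no other segment in the inventory matches both values. Dropping any one of them over-generates: [+labial] alone would also admit /v, β, b, w, …/; [+nasal] alone would also admit /ŋ, n, ɲ/. No other single listed feature picks out exactly this set either, so fewer than two features will not do.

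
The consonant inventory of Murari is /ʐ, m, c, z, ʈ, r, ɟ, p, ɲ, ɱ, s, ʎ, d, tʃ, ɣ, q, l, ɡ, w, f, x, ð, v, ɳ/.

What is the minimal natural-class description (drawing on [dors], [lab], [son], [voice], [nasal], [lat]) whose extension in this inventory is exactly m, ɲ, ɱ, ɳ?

[+nasal]

/m, ɲ, ɱ, ɳ/ are exactly the [+nasal] segments in the inventory, so a single feature suffices.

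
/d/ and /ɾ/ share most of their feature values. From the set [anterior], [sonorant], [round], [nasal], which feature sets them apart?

The two segments share [+anterior], [-round], [-nasal]. The only feature from the list on which they differ: /d/ is [-sonorant] while /ɾ/ is [+sonorant].

[sonorant]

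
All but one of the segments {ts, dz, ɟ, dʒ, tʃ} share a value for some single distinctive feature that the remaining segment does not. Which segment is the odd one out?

[delayed release] (equivalently [strident], [dorsal]) groups all but one: /tʃ, dʒ, dz, ts/ share [+delayed release] while /ɟ/ (voiced palatal stop) alone is [-delayed release]. Removing any other segment would not leave a single-feature class that excludes it.

ɟ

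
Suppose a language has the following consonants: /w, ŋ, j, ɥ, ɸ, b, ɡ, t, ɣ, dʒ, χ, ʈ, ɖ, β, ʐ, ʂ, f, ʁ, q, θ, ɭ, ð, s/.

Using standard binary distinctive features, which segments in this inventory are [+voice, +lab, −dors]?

First, the [+voice] segments are /w, ŋ, j, ɥ, b, ɡ, ɣ, dʒ, ɖ, β, ʐ, ʁ, ɭ, ð/.
Intersecting with [+labial] gives /w, ɥ, b, β/.
Within that set, [−dorsal] leaves /b, β/.

b, β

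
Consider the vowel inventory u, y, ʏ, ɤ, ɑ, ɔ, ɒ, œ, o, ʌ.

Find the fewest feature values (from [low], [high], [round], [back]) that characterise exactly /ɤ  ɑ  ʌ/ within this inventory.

The target set is precisely the extension of [−round] in this inventory.

[−round]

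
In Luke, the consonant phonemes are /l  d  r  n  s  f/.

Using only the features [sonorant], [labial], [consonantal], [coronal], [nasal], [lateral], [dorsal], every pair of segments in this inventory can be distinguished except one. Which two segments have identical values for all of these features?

/s/ (voiceless alveolar fricative) and /d/ (voiced alveolar stop) are both [−sonorant], [−labial], [+consonantal], [+coronal], [−nasal], [−lateral], [−dorsal], so none of the listed features separates them. (They do differ in [voice], [continuant] and [strident], which are not among the given features.) Every other pair in the inventory differs on at least one listed feature.

s, d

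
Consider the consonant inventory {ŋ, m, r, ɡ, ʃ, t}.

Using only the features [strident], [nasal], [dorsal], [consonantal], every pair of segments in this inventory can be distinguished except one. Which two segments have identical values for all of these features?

t, r

/t/ (voiceless alveolar stop) and /r/ (alveolar trill) are both [-strident], [-nasal], [-dorsal], [+consonantal], so none of the listed features separates them. (They do differ in [sonorant], [voice] and [continuant], which are not among the given features.) Every other pair in the inventory differs on at least one listed feature.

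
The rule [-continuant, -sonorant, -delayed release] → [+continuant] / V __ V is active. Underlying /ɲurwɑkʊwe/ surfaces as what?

The only segment in the rule's environment that also matches [-continuant, -sonorant, -delayed release] is /k/. Applying [+continuant] turns the voiceless velar stop into /x/ (voiceless velar fricative), giving [ɲurwɑxʊwe].

[ɲurwɑxʊwe]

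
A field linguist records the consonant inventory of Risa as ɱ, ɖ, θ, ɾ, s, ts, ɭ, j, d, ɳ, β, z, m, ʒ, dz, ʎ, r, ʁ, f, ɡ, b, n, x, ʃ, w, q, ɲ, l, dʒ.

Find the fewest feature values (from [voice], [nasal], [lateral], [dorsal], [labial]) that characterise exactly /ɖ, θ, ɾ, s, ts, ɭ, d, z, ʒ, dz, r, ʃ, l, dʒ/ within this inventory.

Every target segment is [−nasal], [−labial], [−dorsal]; each remaining inventory member fails at least one of these. Each conjunct is needed — [−labial, −dorsal] alone would also admit /ɳ, n/; [−nasal, −dorsal] alone would also admit /β, f, b/; [−nasal, −labial] alone would also admit /j, ʎ, ʁ, ɡ, …/ — and no other combination of two listed features has exactly this extension, so three is the minimum.

[−nasal, −labial, −dorsal]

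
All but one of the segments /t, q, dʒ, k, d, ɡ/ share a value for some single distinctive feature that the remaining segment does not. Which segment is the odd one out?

dʒ

[delayed release] (equivalently [strident]) groups all but one: /k, q, d, t, ɡ/ share [-delayed release] while /dʒ/ (voiced postalveolar affricate) alone is [+delayed release]. Removing any other segment would not leave a single-feature class that excludes it.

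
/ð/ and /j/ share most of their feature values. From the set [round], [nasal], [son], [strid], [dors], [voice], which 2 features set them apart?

[sonorant], [dorsal]

The two segments share [-round], [-nasal], [-strident], [+voice]. The only features from the list on which they differ: /ð/ is [-sonorant] while /j/ is [+sonorant]; /ð/ is [-dorsal] while /j/ is [+dorsal].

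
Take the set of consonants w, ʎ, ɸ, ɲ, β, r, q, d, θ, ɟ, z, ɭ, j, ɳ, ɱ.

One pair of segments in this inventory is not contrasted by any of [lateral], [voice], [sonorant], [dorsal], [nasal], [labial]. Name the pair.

On the given features, /z/ and /d/ have an identical profile: [−lateral], [+voice], [−sonorant], [−dorsal], [−nasal], [−labial]. No other two segments in the inventory coincide on all 6 features. (They do differ in [continuant] and [strident], which are not among the given features.)

z, d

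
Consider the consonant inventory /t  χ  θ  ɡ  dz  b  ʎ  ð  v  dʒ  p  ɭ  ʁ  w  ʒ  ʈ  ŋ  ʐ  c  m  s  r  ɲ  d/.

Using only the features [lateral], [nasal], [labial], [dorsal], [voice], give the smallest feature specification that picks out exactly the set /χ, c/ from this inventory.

[−voice, +dorsal]

Every target segment is [−voice], [+dorsal]; each remaining inventory member fails at least one of these. Each conjunct is needed — [+dorsal] alone would also admit /ɡ, ʎ, ʁ, w, …/; [−voice] alone would also admit /t, θ, p, ʈ, …/ — and no other single listed feature has exactly this extension, so two is the minimum.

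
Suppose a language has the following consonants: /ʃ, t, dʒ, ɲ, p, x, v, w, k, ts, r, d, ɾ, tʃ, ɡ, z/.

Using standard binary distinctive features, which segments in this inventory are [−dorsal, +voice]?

dʒ, v, r, d, ɾ, z

Among the inventory, the [−dorsal] segments are /ʃ, t, dʒ, p, v, ts, r, d, ɾ, tʃ, z/.
Of those, [+voice] leaves /dʒ, v, r, d, ɾ, z/.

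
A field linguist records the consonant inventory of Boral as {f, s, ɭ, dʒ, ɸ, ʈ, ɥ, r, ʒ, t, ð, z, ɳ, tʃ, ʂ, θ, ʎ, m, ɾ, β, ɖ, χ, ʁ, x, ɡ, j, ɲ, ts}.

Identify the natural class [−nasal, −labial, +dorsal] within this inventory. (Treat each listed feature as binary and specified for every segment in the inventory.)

Eliminate segments failing any feature: /f, ɸ, ɥ, β/ are [+labial]; /s, ɭ, dʒ, ʈ, r, ʒ, t, ð, z, tʃ, ʂ, θ, ɾ, ɖ, ts/ are [−dorsal]; /ɳ, m, ɲ/ are [+nasal]. The remaining /ʎ, χ, ʁ, x, ɡ, j/ satisfy [−nasal], [−labial], [+dorsal].

ʎ, χ, ʁ, x, ɡ, j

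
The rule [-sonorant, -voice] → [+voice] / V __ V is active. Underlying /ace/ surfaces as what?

[aɟe]

The only segment in the rule's environment that also matches [-sonorant, -voice] is /c/. Applying [+voice] turns the voiceless palatal stop into /ɟ/ (voiced palatal stop), giving [aɟe].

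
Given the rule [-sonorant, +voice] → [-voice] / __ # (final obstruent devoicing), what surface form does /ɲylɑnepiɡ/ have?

The only segment in the rule's environment that also matches [-sonorant, +voice] is /ɡ/. Applying [-voice] turns the voiced velar stop into /k/ (voiceless velar stop), giving [ɲylɑnepik].

[ɲylɑnepik]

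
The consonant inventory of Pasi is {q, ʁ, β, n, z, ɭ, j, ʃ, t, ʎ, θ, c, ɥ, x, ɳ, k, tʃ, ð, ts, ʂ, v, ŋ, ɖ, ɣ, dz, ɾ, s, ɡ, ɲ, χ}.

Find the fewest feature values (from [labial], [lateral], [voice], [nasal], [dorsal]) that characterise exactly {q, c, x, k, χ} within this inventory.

[−voice, +dorsal]

Every target segment is [−voice], [+dorsal]; each remaining inventory member fails at least one of these. Each conjunct is needed — [+dorsal] alone would also admit /ʁ, j, ʎ, ɥ, …/; [−voice] alone would also admit /ʃ, t, θ, tʃ, …/ — and no other single listed feature has exactly this extension, so two is the minimum.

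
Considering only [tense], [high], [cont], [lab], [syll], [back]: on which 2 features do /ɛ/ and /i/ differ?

/ɛ/ is the mid front unrounded lax vowel and /i/ is the high front unrounded tense vowel. Both are [+continuant], [−labial], [+syllabic], [−back]. /ɛ/ is [−high] while /i/ is [+high]; /ɛ/ is [−tense] while /i/ is [+tense], so the distinguishing features are [high], [tense].

[high], [tense]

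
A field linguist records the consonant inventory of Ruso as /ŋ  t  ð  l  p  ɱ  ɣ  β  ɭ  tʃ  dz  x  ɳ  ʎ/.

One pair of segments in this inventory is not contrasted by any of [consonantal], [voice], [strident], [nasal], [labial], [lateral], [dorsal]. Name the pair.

/l/ (alveolar lateral approximant) and /ɭ/ (retroflex lateral approximant) are both [+consonantal], [+voice], [−strident], [−nasal], [−labial], [+lateral], [−dorsal], so none of the listed features separates them. (They do differ in [anterior], which is not among the given features.) Every other pair in the inventory differs on at least one listed feature.

l, ɭ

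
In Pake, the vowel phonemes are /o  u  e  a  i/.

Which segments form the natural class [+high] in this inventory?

The [+high] segments here are /u, i/; the remaining /o, e, a/ are [−high].

u, i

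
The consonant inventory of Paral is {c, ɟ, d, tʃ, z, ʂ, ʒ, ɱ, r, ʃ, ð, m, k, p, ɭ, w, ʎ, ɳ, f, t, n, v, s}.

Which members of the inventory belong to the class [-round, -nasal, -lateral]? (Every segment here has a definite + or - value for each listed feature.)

The [-round] segments are /c, ɟ, d, tʃ, z, ʂ, ʒ, ɱ, r, ʃ, ð, m, k, p, ɭ, ʎ, ɳ, f, t, n, v, s/.
Within that set, [-nasal] gives /c, ɟ, d, tʃ, z, ʂ, ʒ, r, ʃ, ð, k, p, ɭ, ʎ, f, t, v, s/.
Within that set, [-lateral] leaves /c, ɟ, d, tʃ, z, ʂ, ʒ, r, ʃ, ð, k, p, f, t, v, s/.

c, ɟ, d, tʃ, z, ʂ, ʒ, r, ʃ, ð, k, p, f, t, v, s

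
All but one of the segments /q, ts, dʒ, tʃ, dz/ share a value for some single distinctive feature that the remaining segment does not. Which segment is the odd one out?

q

The remaining segments after removing /q/ share [+delayed release]; /q/ (voiceless uvular stop) is [-delayed release]. For every other candidate removal, the leftover set fails to share any single feature value that the removed segment lacks.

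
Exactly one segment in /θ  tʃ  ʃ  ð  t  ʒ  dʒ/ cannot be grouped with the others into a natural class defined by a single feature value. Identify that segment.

The remaining segments after removing /t/ share [+distributed]; /t/ (voiceless alveolar stop) is [−distributed]. For every other candidate removal, the leftover set fails to share any single feature value that the removed segment lacks.

t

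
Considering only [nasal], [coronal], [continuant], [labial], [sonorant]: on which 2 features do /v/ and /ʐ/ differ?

[labial], [coronal]

/v/ (voiced labiodental fricative) and /ʐ/ (voiced retroflex fricative) agree on [−nasal], [+continuant], [−sonorant]. They differ on [labial] (/v/ [+], /ʐ/ [−]), [coronal] (/v/ [−], /ʐ/ [+]).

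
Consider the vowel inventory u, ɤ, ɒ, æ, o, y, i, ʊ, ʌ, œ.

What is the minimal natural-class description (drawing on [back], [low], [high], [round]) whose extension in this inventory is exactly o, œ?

Every target segment is [-high], [-low], [+round]; each remaining inventory member fails at least one of these. Each conjunct is needed — [-low, +round] alone would also admit /u, y, ʊ/; [-high, +round] alone would also admit /ɒ/; [-high, -low] alone would also admit /ɤ, ʌ/ — and no other combination of two listed features has exactly this extension, so three is the minimum.

[-high, -low, +round]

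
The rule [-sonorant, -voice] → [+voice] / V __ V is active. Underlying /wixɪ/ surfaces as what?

The only segment in the rule's environment that also matches [-sonorant, -voice] is /x/. Applying [+voice] turns the voiceless velar fricative into /ɣ/ (voiced velar fricative), giving [wiɣɪ].

[wiɣɪ]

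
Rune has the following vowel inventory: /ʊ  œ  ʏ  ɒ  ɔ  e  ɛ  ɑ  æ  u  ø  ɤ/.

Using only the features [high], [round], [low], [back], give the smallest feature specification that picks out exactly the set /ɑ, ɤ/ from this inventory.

[+back, −round]

The class [+back], [−round] has exactly /ɑ, ɤ/ as its extension in this inventory. No smaller conjunction from the listed features achieves this: [−round] alone would also admit /e, ɛ, æ/; [+back] alone would also admit /ʊ, ɒ, ɔ, u/; and checking the remaining single features turns up none with this extension.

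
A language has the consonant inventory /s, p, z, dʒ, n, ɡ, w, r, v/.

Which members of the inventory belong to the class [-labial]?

s, z, dʒ, n, ɡ, r

The feature [labial] marks segments articulated with one or both lips. In this inventory /s, z, dʒ, n, ɡ, r/ lack that property, so they are [-labial]; /p, w, v/ are [+labial].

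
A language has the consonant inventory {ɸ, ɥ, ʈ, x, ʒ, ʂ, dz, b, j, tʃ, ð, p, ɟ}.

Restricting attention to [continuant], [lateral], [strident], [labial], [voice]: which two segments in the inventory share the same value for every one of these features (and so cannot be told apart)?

ð, j

On the given features, /ð/ and /j/ have an identical profile: [+continuant], [−lateral], [−strident], [−labial], [+voice]. No other two segments in the inventory coincide on all 5 features. (They do differ in [sonorant] and [dorsal], which are not among the given features.)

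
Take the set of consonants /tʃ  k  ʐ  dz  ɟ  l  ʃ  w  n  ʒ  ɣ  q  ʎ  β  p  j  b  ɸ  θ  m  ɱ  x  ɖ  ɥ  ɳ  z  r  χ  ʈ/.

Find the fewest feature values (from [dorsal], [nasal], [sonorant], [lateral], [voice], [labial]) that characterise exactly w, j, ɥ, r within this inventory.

[+sonorant, −nasal, −lateral]

Every target segment is [+sonorant], [−nasal], [−lateral]; each remaining inventory member fails at least one of these. Each conjunct is needed — [−nasal, −lateral] alone would also admit /tʃ, k, ʐ, dz, …/; [+sonorant, −lateral] alone would also admit /n, m, ɱ, ɳ/; [+sonorant, −nasal] alone would also admit /l, ʎ/ — and no other combination of two listed features has exactly this extension, so three is the minimum.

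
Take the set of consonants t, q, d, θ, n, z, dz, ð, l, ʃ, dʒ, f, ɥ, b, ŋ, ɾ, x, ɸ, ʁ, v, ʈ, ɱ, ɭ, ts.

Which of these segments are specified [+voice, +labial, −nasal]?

Eliminate segments failing any feature: /t, q, θ, ʃ, f, x, ɸ, ʈ, ts/ are [−voice]; /d, n, z, dz, ð, l, dʒ, ŋ, ɾ, ʁ, ɭ/ are [−labial]; /ɱ/ is [+nasal]. The remaining /ɥ, b, v/ satisfy [+voice], [+labial], [−nasal].

ɥ, b, v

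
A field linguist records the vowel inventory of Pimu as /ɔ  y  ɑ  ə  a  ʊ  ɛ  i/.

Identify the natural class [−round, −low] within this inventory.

Checking each segment against [−round], [−low]: /ə/ (mid central vowel (schwa)), /ɛ/ (mid front unrounded lax vowel), /i/ (high front unrounded tense vowel) satisfy every feature; every other segment in the inventory fails at least one.

ə, ɛ, i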